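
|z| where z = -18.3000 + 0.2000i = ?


|z| = sqrt((-18.3)^2 + 0.2^2) = sqrt(334.89 + 0.04) = sqrt(334.93) = 18.3011

|z| = 18.3011


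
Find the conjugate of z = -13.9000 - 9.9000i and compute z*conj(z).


z_bar = -13.9000 + 9.9000i
z*z_bar = (-13.9)^2 + (-9.9)^2 = 193.21 + 98.01 = 291.22

z_bar = -13.9000 + 9.9000i, z*z_bar = 291.22


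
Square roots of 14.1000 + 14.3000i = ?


|z| = sqrt(198.81+204.49) = 20.0823
sqrt((|z|+a)/2) = sqrt((20.0823+14.1)/2) = sqrt(17.0912) = 4.1341
sqrt((|z|-a)/2) = sqrt((20.0823-14.1)/2) = sqrt(2.9912) = 1.7295

±(4.1341 + 1.7295i) i.e. 4.1341 + 1.7295i and -4.1341 - 1.7295i


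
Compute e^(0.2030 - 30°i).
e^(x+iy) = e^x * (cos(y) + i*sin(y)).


e^0.2030 = 1.22507
cos(-30°) = 0.866
sin(-30°) = -0.5
Real = 1.22507*0.866 = 1.0609
Imag = 1.22507*(-0.5) = -0.6125

1.0609 - 0.6125i


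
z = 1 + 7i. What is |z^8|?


|z| = sqrt(1+49) = sqrt(50) = 7.0711
|z^8| = |z|^8 = (sqrt(50))^8 = 50^4 = 6250000

|z^8| = 6250000


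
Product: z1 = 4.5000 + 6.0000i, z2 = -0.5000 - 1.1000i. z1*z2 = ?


Real = 4.5*(-0.5) - 6*(-1.1) = -2.25 - (-6.6) = 4.35
Imag = 4.5*(-1.1) - (0.5)*6 = -4.95 - (3) = -7.95

4.3500 - 7.9500i


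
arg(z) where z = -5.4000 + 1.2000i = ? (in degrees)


Re = -5.4, Im = 1.2
arg = atan2(1.2, -5.4) = 167.4712 degrees

arg(z) = 167.4712 degrees


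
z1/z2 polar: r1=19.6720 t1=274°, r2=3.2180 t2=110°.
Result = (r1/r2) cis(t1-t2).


r = 19.6720 / 3.2180 = 6.1131
theta = 274° - 110° = 164° = 164° (mod 360)

6.1131 cis(164°)


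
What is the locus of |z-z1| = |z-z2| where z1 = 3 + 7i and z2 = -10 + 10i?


Equal distances means the locus is the perpendicular bisector of z1 and z2.
Midpoint = ((3+(-10))/2, (7+10)/2) = (-3.5000, 8.5000)

Perpendicular bisector through (-3.5000, 8.5000)


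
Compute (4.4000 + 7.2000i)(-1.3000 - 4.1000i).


Real = 4.4*(-1.3) - 7.2*(-4.1) = -5.72 - (-29.52) = 23.8
Imag = 4.4*(-4.1) - (1.3)*7.2 = -18.04 - (9.36) = -27.4

23.8000 - 27.4000i


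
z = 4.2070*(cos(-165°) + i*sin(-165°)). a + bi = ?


a = 4.2070*cos(-165°) = 4.2070*(-0.9659258) = -4.0636
b = 4.2070*sin(-165°) = 4.2070*(-0.25882) = -1.0889

-4.0636 - 1.0889i


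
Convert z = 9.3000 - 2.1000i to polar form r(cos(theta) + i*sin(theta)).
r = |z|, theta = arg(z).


r = sqrt(86.49+4.41) = sqrt(90.9) = 9.5341
theta = atan2(-2.1, 9.3) = -12.7244 degrees

r = 9.5341, theta = -12.7244 degrees


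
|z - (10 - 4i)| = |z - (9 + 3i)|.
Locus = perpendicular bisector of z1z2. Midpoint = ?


Equal distances means the locus is the perpendicular bisector of z1 and z2.
Midpoint = ((10+9)/2, (-4+3)/2) = (9.5000, -0.5000)

Perpendicular bisector through (9.5000, -0.5000)


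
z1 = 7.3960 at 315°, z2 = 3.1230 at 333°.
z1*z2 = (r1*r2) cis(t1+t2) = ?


r = 7.3960 * 3.1230 = 23.0977
theta = 315° + 333° = 648° = 288° (mod 360)

23.0977 cis(288°)


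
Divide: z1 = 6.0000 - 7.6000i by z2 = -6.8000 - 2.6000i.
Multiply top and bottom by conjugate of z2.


Conjugate of z2 = -6.8000 + 2.6000i
Numerator: (6.0000 - 7.6000i)(-6.8000 + 2.6000i) = -21.0400 + 67.2800i
Denominator: (-6.8)^2 + (-2.6)^2 = 53
Result = (-21.0400 + 67.2800i)/53

-0.3970 + 1.2694i


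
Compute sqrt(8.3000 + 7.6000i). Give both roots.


|z| = sqrt(68.89+57.76) = 11.2539
sqrt((|z|+a)/2) = sqrt((11.2539+8.3)/2) = sqrt(9.7769) = 3.1268
sqrt((|z|-a)/2) = sqrt((11.2539-8.3)/2) = sqrt(1.4769) = 1.2153

±(3.1268 + 1.2153i) i.e. 3.1268 + 1.2153i and -3.1268 - 1.2153i


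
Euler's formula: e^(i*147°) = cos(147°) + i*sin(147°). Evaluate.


cos(147°) = -0.8387
sin(147°) = 0.5446

e^(i*147°) = -0.8387 + 0.5446i


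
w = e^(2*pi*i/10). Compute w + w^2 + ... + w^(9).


With w = e^(2*pi*i/10), all 10 of the 10th roots of unity w^0 = 1, w, ..., w^(9) sum to 0: 1 + w + ... + w^(9) = (1 - w^10)/(1 - w) = 0 since w^10 = 1, w ≠ 1.
Removing the root 1: w + w^2 + ... + w^(9) = 0 - 1 = -1

Sum = -1


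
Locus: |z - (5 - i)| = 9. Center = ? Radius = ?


|z - z0| = r is a circle with center z0 and radius r.
Center = (5, -1), radius = 9

Circle with center (5, -1) and radius 9


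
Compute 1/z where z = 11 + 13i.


|z|^2 = 121+169 = 290
1/z = (11 - 13i)/290

1/z = 0.0379 - 0.0448i


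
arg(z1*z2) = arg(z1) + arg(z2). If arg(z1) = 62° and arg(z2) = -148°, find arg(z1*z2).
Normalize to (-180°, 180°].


arg(z1*z2) = 62° - 148° = -86°
Normalized to (-180°, 180°]: -86°

-86°


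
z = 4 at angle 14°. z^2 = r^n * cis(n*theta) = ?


r^2 = 4^2 = 16
n*theta = 2*14° = 28° = 28° (mod 360)
a = 16*cos(28°) = 14.1272
b = 16*sin(28°) = 7.5115

16 cis(28°) = 14.1272 + 7.5115i


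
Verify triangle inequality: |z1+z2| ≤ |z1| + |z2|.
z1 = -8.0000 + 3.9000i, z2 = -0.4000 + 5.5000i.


|z1| = sqrt((-8)^2 + 3.9^2) = sqrt(79.21) = 8.9000
|z2| = sqrt((-0.4)^2 + 5.5^2) = sqrt(30.41) = 5.5145
z1+z2 = -8.4000 + 9.4000i
|z1+z2| = sqrt(158.92) = 12.6063
|z1|+|z2| = 8.9000 + 5.5145 = 14.4145

|z1+z2| = 12.6063 ≤ |z1|+|z2| = 14.4145 (verified)


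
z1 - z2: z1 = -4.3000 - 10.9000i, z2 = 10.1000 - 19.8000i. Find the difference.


Real: -4.3 - 10.1 = -14.4
Imag: -10.9 + 19.8 = 8.9

-14.4000 + 8.9000i


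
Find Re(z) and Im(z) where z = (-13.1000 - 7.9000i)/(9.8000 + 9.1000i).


Multiply by conjugate: (-13.1000 - 7.9000i)(9.8000 - 9.1000i) / (9.8^2 + 9.1^2)
Numerator real = -13.1*9.8 - (7.9)*9.1 = -200.27
Numerator imag = -7.9*9.8 - (-13.1)*9.1 = 41.79
Denominator = 178.85
Re(z) = -200.27/178.85 = -1.1198
Im(z) = 41.79/178.85 = 0.2337

Re(z) = -1.1198, Im(z) = 0.2337


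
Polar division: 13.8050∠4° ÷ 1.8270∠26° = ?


r = 13.8050 / 1.8270 = 7.5561
theta = 4° - 26° = -22° = 338° (mod 360)

7.5561 cis(338°)


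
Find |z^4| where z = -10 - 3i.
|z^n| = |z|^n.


|z| = sqrt(100+9) = sqrt(109) = 10.4403
|z^4| = |z|^4 = (sqrt(109))^4 = 109^2 = 11881

|z^4| = 11881


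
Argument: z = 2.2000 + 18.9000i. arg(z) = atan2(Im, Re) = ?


Re = 2.2, Im = 18.9
arg = atan2(18.9, 2.2) = 83.3605 degrees

arg(z) = 83.3605 degrees


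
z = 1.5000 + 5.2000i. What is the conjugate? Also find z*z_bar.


z_bar = 1.5000 - 5.2000i
z*z_bar = 1.5^2 + 5.2^2 = 2.25 + 27.04 = 29.29

z_bar = 1.5000 - 5.2000i, z*z_bar = 29.29


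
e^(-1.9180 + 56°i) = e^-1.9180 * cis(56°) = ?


e^-1.9180 = 0.1469
cos(56°) = 0.5592
sin(56°) = 0.829
Real = 0.1469*0.5592 = 0.0821
Imag = 0.1469*0.829 = 0.1218

0.0821 + 0.1218i


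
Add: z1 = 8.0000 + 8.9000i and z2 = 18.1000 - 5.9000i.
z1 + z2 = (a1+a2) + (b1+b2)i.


Real: 8 + 18.1 = 26.1
Imag: 8.9 - 5.9 = 3

26.1000 + 3.0000i


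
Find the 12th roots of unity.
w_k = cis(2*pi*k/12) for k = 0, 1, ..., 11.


The 12th roots of unity are cis(360k/12°) for k=0..11
Angle step = 360/12 = 30°
Primitive root: cis(30°)
Primitive root = 0.8660 + 0.5000i

12 roots at angles: 0°, 30°, 60°, 90°, 120°, 150°, 180°, 210°, 240°, 270°, 300°, 330°


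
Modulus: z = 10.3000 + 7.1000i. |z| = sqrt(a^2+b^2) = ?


|z| = sqrt(10.3^2 + 7.1^2) = sqrt(106.09 + 50.41) = sqrt(156.5) = 12.5100

|z| = 12.5100


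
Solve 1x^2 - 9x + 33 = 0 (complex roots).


disc = (-9)^2 - 4*1*33 = 81 - 132 = -51
sqrt(|disc|) = sqrt(51) = 7.1414
Real part = 9/(2*1) = 4.5000
Imag part = 7.1414/(2*1) = 3.5707

4.5000 ± 3.5707i


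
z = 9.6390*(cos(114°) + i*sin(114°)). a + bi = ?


a = 9.6390*cos(114°) = 9.6390*(-0.406737) = -3.9205
b = 9.6390*sin(114°) = 9.6390*0.91355 = 8.8057

-3.9205 + 8.8057i


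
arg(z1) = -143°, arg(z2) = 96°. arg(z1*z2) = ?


arg(z1*z2) = -143° + 96° = -47°
Normalized to (-180°, 180°]: -47°

-47°


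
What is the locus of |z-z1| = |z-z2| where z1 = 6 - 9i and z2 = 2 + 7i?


Equal distances means the locus is the perpendicular bisector of z1 and z2.
Midpoint = ((6+2)/2, (-9+7)/2) = (4.0000, -1.0000)

Perpendicular bisector through (4.0000, -1.0000)


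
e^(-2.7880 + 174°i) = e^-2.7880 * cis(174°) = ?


e^-2.7880 = 0.0615
cos(174°) = -0.9945
sin(174°) = 0.1045
Real = 0.0615*(-0.9945) = -0.0612
Imag = 0.0615*0.1045 = 0.0064

-0.0612 + 0.0064i


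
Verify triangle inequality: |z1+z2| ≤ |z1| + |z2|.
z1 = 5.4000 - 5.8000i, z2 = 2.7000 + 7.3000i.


|z1| = sqrt(5.4^2 + (-5.8)^2) = sqrt(62.8) = 7.9246
|z2| = sqrt(2.7^2 + 7.3^2) = sqrt(60.58) = 7.7833
z1+z2 = 8.1000 + 1.5000i
|z1+z2| = sqrt(67.86) = 8.2377
|z1|+|z2| = 7.9246 + 7.7833 = 15.7079

|z1+z2| = 8.2377 ≤ |z1|+|z2| = 15.7079 (verified)


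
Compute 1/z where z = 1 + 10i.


|z|^2 = 1+100 = 101
1/z = (1 - 10i)/101

1/z = 0.0099 - 0.0990i


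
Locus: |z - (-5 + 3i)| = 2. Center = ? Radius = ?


|z - z0| = r is a circle with center z0 and radius r.
Center = (-5, 3), radius = 2

Circle with center (-5, 3) and radius 2


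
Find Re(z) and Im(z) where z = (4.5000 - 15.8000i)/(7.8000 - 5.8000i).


Multiply by conjugate: (4.5000 - 15.8000i)(7.8000 + 5.8000i) / (7.8^2 + (-5.8)^2)
Numerator real = 4.5*7.8 - (15.8)*(-5.8) = 126.74
Numerator imag = -15.8*7.8 - 4.5*(-5.8) = -97.14
Denominator = 94.48
Re(z) = 126.74/94.48 = 1.3414
Im(z) = -97.14/94.48 = -1.0282

Re(z) = 1.3414, Im(z) = -1.0282


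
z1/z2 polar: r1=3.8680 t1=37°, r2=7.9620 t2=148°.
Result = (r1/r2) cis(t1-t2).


r = 3.8680 / 7.9620 = 0.4858
theta = 37° - 148° = -111° = 249° (mod 360)

0.4858 cis(249°)


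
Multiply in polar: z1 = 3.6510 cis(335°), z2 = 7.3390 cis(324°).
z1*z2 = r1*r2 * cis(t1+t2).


r = 3.6510 * 7.3390 = 26.7947
theta = 335° + 324° = 659° = 299° (mod 360)

26.7947 cis(299°)


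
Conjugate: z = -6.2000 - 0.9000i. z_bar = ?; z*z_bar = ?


z_bar = -6.2000 + 0.9000i
z*z_bar = (-6.2)^2 + (-0.9)^2 = 38.44 + 0.81 = 39.25

z_bar = -6.2000 + 0.9000i, z*z_bar = 39.25


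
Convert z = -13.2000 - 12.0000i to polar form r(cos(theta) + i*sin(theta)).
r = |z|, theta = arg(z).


r = sqrt(174.24+144) = sqrt(318.24) = 17.8393
theta = atan2(-12, -13.2) = -137.7263 degrees

r = 17.8393, theta = -137.7263 degrees


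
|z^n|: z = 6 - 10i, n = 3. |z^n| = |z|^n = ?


|z| = sqrt(36+100) = sqrt(136) = 11.6619
|z^3| = |z|^3 = (sqrt(136))^3 = 136*sqrt(136)

|z^3| = 136*sqrt(136) ≈ 1586.0189


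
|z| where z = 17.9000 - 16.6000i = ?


|z| = sqrt(17.9^2 + (-16.6)^2) = sqrt(320.41 + 275.56) = sqrt(595.97) = 24.4125

|z| = 24.4125


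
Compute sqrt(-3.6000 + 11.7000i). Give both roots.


|z| = sqrt(12.96+136.89) = 12.2413
sqrt((|z|+a)/2) = sqrt((12.2413+(-3.6))/2) = sqrt(4.3207) = 2.0786
sqrt((|z|-a)/2) = sqrt((12.2413-(-3.6))/2) = sqrt(7.9207) = 2.8144

±(2.0786 + 2.8144i) i.e. 2.0786 + 2.8144i and -2.0786 - 2.8144i


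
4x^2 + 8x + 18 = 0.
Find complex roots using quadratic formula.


disc = 8^2 - 4*4*18 = 64 - 288 = -224
sqrt(|disc|) = sqrt(224) = 14.9666
Real part = -8/(2*4) = -1.0000
Imag part = 14.9666/(2*4) = 1.8708

-1.0000 ± 1.8708i


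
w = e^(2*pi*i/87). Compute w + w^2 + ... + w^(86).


With w = e^(2*pi*i/87), all 87 of the 87th roots of unity w^0 = 1, w, ..., w^(86) sum to 0: 1 + w + ... + w^(86) = (1 - w^87)/(1 - w) = 0 since w^87 = 1, w ≠ 1.
Removing the root 1: w + w^2 + ... + w^(86) = 0 - 1 = -1

Sum = -1


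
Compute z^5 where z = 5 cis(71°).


r^5 = 5^5 = 3125
n*theta = 5*71° = 355° = 355° (mod 360)
a = 3125*cos(355°) = 3113.1084
b = 3125*sin(355°) = -272.3617

3125 cis(355°) = 3113.1084 - 272.3617i


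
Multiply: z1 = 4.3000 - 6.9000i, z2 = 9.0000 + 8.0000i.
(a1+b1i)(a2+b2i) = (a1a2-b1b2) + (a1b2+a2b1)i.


Real = 4.3*9 - (-6.9)*8 = 38.7 - (-55.2) = 93.9
Imag = 4.3*8 + 9*(-6.9) = 34.4 - (62.1) = -27.7

93.9000 - 27.7000i


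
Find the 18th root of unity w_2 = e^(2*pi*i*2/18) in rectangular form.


Angle = 360*2/18 = 40°
a = cos(40°) = 0.7660
b = sin(40°) = 0.6428

0.7660 + 0.6428i


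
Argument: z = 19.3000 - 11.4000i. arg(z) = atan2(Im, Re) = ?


Re = 19.3, Im = -11.4
arg = atan2(-11.4, 19.3) = -30.5692 degrees

arg(z) = -30.5692 degrees


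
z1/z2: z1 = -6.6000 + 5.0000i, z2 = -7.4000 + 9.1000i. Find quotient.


Conjugate of z2 = -7.4000 - 9.1000i
Numerator: (-6.6000 + 5.0000i)(-7.4000 - 9.1000i) = 94.3400 + 23.0600i
Denominator: (-7.4)^2 + 9.1^2 = 137.57
Result = (94.3400 + 23.0600i)/137.57

0.6858 + 0.1676i


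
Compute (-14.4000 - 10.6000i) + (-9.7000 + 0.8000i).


Real: -14.4 - 9.7 = -24.1
Imag: -10.6 + 0.8 = -9.8

-24.1000 - 9.8000i


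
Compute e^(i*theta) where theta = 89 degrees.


cos(89°) = 0.0175
sin(89°) = 0.9998

e^(i*89°) = 0.0175 + 0.9998i


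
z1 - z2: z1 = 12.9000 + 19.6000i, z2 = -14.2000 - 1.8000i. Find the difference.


Real: 12.9 + 14.2 = 27.1
Imag: 19.6 + 1.8 = 21.4

27.1000 + 21.4000i


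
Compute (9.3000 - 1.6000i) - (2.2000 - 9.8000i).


Real: 9.3 - 2.2 = 7.1
Imag: -1.6 + 9.8 = 8.2

7.1000 + 8.2000i


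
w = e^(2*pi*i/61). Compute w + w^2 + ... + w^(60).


With w = e^(2*pi*i/61), all 61 of the 61th roots of unity w^0 = 1, w, ..., w^(60) sum to 0: 1 + w + ... + w^(60) = (1 - w^61)/(1 - w) = 0 since w^61 = 1, w ≠ 1.
Removing the root 1: w + w^2 + ... + w^(60) = 0 - 1 = -1

Sum = -1


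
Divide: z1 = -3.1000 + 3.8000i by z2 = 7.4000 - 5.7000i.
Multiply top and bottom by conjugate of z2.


Conjugate of z2 = 7.4000 + 5.7000i
Numerator: (-3.1000 + 3.8000i)(7.4000 + 5.7000i) = -44.6000 + 10.4500i
Denominator: 7.4^2 + (-5.7)^2 = 87.25
Result = (-44.6000 + 10.4500i)/87.25

-0.5112 + 0.1198i


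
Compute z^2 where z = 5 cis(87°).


r^2 = 5^2 = 25
n*theta = 2*87° = 174° = 174° (mod 360)
a = 25*cos(174°) = -24.8630
b = 25*sin(174°) = 2.6132

25 cis(174°) = -24.8630 + 2.6132i


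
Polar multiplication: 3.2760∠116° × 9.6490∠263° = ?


r = 3.2760 * 9.6490 = 31.6101
theta = 116° + 263° = 379° = 19° (mod 360)

31.6101 cis(19°)


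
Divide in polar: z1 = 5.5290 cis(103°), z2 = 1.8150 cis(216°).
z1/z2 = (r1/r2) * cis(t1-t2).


r = 5.5290 / 1.8150 = 3.0463
theta = 103° - 216° = -113° = 247° (mod 360)

3.0463 cis(247°)


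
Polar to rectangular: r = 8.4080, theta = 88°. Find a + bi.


a = 8.4080*cos(88°) = 8.4080*0.0349 = 0.2934
b = 8.4080*sin(88°) = 8.4080*0.99939 = 8.4029

0.2934 + 8.4029i


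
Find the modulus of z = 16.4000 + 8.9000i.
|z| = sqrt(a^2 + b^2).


|z| = sqrt(16.4^2 + 8.9^2) = sqrt(268.96 + 79.21) = sqrt(348.17) = 18.6593

|z| = 18.6593


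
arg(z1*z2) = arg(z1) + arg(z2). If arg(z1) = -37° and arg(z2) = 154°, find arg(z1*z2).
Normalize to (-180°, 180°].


arg(z1*z2) = -37° + 154° = 117°
Normalized to (-180°, 180°]: 117°

117°


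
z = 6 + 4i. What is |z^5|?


|z| = sqrt(36+16) = sqrt(52) = 7.2111
|z^5| = |z|^5 = (sqrt(52))^5 = 52^2 * sqrt(52) = 2704*sqrt(52)

|z^5| = 2704*sqrt(52) ≈ 19498.8213


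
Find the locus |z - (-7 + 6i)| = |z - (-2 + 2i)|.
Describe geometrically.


Equal distances means the locus is the perpendicular bisector of z1 and z2.
Midpoint = ((-7+(-2))/2, (6+2)/2) = (-4.5000, 4.0000)

Perpendicular bisector through (-4.5000, 4.0000)


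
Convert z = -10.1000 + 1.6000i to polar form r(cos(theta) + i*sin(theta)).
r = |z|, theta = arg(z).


r = sqrt(102.01+2.56) = sqrt(104.57) = 10.2259
theta = atan2(1.6, -10.1) = 170.9982 degrees

r = 10.2259, theta = 170.9982 degrees


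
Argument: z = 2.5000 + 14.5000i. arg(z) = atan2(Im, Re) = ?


Re = 2.5, Im = 14.5
arg = atan2(14.5, 2.5) = 80.2176 degrees

arg(z) = 80.2176 degrees


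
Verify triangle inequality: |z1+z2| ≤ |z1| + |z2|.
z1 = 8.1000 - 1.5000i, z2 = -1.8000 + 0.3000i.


|z1| = sqrt(8.1^2 + (-1.5)^2) = sqrt(67.86) = 8.2377
|z2| = sqrt((-1.8)^2 + 0.3^2) = sqrt(3.33) = 1.8248
z1+z2 = 6.3000 - 1.2000i
|z1+z2| = sqrt(41.13) = 6.4133
|z1|+|z2| = 8.2377 + 1.8248 = 10.0625

|z1+z2| = 6.4133 ≤ |z1|+|z2| = 10.0625 (verified)


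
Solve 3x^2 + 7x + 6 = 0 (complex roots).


disc = 7^2 - 4*3*6 = 49 - 72 = -23
sqrt(|disc|) = sqrt(23) = 4.7958
Real part = -7/(2*3) = -1.1667
Imag part = 4.7958/(2*3) = 0.7993

-1.1667 ± 0.7993i


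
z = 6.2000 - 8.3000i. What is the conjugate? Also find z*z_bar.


z_bar = 6.2000 + 8.3000i
z*z_bar = 6.2^2 + (-8.3)^2 = 38.44 + 68.89 = 107.33

z_bar = 6.2000 + 8.3000i, z*z_bar = 107.33


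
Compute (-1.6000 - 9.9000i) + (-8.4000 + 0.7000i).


Real: -1.6 - 8.4 = -10
Imag: -9.9 + 0.7 = -9.2

-10.0000 - 9.2000i


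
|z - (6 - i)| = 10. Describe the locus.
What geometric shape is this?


|z - z0| = r is a circle with center z0 and radius r.
Center = (6, -1), radius = 10

Circle with center (6, -1) and radius 10


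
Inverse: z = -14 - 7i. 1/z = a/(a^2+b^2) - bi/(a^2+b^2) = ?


|z|^2 = 196+49 = 245
1/z = (-14 + 7i)/245

1/z = -0.0571 + 0.0286i


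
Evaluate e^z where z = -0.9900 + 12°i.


e^-0.9900 = 0.3716
cos(12°) = 0.9781
sin(12°) = 0.2079
Real = 0.3716*0.9781 = 0.3635
Imag = 0.3716*0.2079 = 0.0773

0.3635 + 0.0773i


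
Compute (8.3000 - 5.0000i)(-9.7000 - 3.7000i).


Real = 8.3*(-9.7) - (-5)*(-3.7) = -80.51 - 18.5 = -99.01
Imag = 8.3*(-3.7) - (9.7)*(-5) = -30.71 + 48.5 = 17.79

-99.0100 + 17.7900i


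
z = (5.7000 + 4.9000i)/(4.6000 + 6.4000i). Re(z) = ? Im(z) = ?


Multiply by conjugate: (5.7000 + 4.9000i)(4.6000 - 6.4000i) / (4.6^2 + 6.4^2)
Numerator real = 5.7*4.6 + 4.9*6.4 = 57.58
Numerator imag = 4.9*4.6 - 5.7*6.4 = -13.94
Denominator = 62.12
Re(z) = 57.58/62.12 = 0.9269
Im(z) = -13.94/62.12 = -0.2244

Re(z) = 0.9269, Im(z) = -0.2244


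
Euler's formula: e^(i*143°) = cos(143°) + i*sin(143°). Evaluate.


cos(143°) = -0.7986
sin(143°) = 0.6018

e^(i*143°) = -0.7986 + 0.6018i


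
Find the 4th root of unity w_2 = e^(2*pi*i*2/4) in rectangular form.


Angle = 360*2/4 = 180°
a = cos(180°) = -1.0000
b = sin(180°) = 0

-1.0000 + 0i


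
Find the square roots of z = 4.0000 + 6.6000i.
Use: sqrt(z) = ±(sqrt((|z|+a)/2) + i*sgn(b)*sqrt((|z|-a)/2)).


|z| = sqrt(16+43.56) = 7.7175
sqrt((|z|+a)/2) = sqrt((7.7175+4)/2) = sqrt(5.8588) = 2.4205
sqrt((|z|-a)/2) = sqrt((7.7175-4)/2) = sqrt(1.8588) = 1.3634

±(2.4205 + 1.3634i) i.e. 2.4205 + 1.3634i and -2.4205 - 1.3634i


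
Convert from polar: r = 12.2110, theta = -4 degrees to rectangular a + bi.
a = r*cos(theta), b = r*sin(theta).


a = 12.2110*cos(-4°) = 12.2110*0.997564 = 12.1813
b = 12.2110*sin(-4°) = 12.2110*(-0.06976) = -0.8518

12.1813 - 0.8518i


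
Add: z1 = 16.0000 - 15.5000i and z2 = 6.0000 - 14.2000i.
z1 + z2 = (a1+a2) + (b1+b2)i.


Real: 16 + 6 = 22
Imag: -15.5 - 14.2 = -29.7

22.0000 - 29.7000i


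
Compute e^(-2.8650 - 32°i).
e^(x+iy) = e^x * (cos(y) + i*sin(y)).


e^-2.8650 = 0.0570
cos(-32°) = 0.848
sin(-32°) = -0.5299
Real = 0.0570*0.848 = 0.0483
Imag = 0.0570*(-0.5299) = -0.0302

0.0483 - 0.0302i


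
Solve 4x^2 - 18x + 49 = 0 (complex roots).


disc = (-18)^2 - 4*4*49 = 324 - 784 = -460
sqrt(|disc|) = sqrt(460) = 21.4476
Real part = 18/(2*4) = 2.2500
Imag part = 21.4476/(2*4) = 2.6810

2.2500 ± 2.6810i


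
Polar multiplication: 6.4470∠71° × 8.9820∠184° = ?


r = 6.4470 * 8.9820 = 57.9070
theta = 71° + 184° = 255° = 255° (mod 360)

57.9070 cis(255°)


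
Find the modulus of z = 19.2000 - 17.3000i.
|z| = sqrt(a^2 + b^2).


|z| = sqrt(19.2^2 + (-17.3)^2) = sqrt(368.64 + 299.29) = sqrt(667.93) = 25.8443

|z| = 25.8443


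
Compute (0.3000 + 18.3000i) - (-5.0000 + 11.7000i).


Real: 0.3 + 5 = 5.3
Imag: 18.3 - 11.7 = 6.6

5.3000 + 6.6000i


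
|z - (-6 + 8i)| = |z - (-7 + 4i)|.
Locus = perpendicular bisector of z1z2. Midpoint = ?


Equal distances means the locus is the perpendicular bisector of z1 and z2.
Midpoint = ((-6+(-7))/2, (8+4)/2) = (-6.5000, 6.0000)

Perpendicular bisector through (-6.5000, 6.0000)


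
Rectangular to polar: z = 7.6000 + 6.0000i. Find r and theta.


r = sqrt(57.76+36) = sqrt(93.76) = 9.6830
theta = atan2(6, 7.6) = 38.2902 degrees

r = 9.6830, theta = 38.2902 degrees


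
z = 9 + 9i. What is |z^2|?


|z| = sqrt(81+81) = sqrt(162) = 12.7279
|z^2| = |z|^2 = (sqrt(162))^2 = 162

|z^2| = 162


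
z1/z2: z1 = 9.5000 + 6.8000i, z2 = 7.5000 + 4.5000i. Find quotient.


Conjugate of z2 = 7.5000 - 4.5000i
Numerator: (9.5000 + 6.8000i)(7.5000 - 4.5000i) = 101.8500 + 8.2500i
Denominator: 7.5^2 + 4.5^2 = 76.5
Result = (101.8500 + 8.2500i)/76.5

1.3314 + 0.1078i


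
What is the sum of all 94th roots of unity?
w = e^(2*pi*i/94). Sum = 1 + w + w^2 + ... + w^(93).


The sum of all 94th roots of unity is 0.
Geometric series: (1 - w^94)/(1 - w) = (1-1)/(1-w) = 0 since w^94 = 1, w ≠ 1.
Alternatively: coefficient of z^93 in z^94 - 1 is 0.

0


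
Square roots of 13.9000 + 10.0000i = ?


|z| = sqrt(193.21+100) = 17.1234
sqrt((|z|+a)/2) = sqrt((17.1234+13.9)/2) = sqrt(15.5117) = 3.9385
sqrt((|z|-a)/2) = sqrt((17.1234-13.9)/2) = sqrt(1.6117) = 1.2695

±(3.9385 + 1.2695i) i.e. 3.9385 + 1.2695i and -3.9385 - 1.2695i


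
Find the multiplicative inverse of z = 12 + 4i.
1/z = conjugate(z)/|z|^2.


|z|^2 = 144+16 = 160
1/z = (12 - 4i)/160

1/z = 0.0750 - 0.0250i


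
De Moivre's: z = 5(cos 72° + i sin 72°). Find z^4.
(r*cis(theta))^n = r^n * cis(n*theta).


r^4 = 5^4 = 625
n*theta = 4*72° = 288° = 288° (mod 360)
a = 625*cos(288°) = 193.1356
b = 625*sin(288°) = -594.4103

625 cis(288°) = 193.1356 - 594.4103i


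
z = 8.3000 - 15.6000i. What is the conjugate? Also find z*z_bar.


z_bar = 8.3000 + 15.6000i
z*z_bar = 8.3^2 + (-15.6)^2 = 68.89 + 243.36 = 312.25

z_bar = 8.3000 + 15.6000i, z*z_bar = 312.25


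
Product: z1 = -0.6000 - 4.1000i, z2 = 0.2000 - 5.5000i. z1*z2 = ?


Real = -0.6*0.2 - (-4.1)*(-5.5) = -0.12 - 22.55 = -22.67
Imag = -0.6*(-5.5) + 0.2*(-4.1) = 3.3 - (0.82) = 2.48

-22.6700 + 2.4800i


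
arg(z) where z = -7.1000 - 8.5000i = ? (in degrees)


Re = -7.1, Im = -8.5
arg = atan2(-8.5, -7.1) = -129.8718 degrees

arg(z) = -129.8718 degrees


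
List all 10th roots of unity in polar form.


The 10th roots of unity are cis(360k/10°) for k=0..9
Angle step = 360/10 = 36°
Primitive root: cis(36°)
Primitive root = 0.8090 + 0.5878i

10 roots at angles: 0°, 36°, 72°, 108°, 144°, 180°, 216°, 252°, 288°, 324°


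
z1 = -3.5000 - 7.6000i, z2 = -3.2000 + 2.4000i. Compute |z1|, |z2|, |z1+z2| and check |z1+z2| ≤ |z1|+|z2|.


|z1| = sqrt((-3.5)^2 + (-7.6)^2) = sqrt(70.01) = 8.3672
|z2| = sqrt((-3.2)^2 + 2.4^2) = sqrt(16) = 4.0000
z1+z2 = -6.7000 - 5.2000i
|z1+z2| = sqrt(71.93) = 8.4812
|z1|+|z2| = 8.3672 + 4.0000 = 12.3672

|z1+z2| = 8.4812 ≤ |z1|+|z2| = 12.3672 (verified)


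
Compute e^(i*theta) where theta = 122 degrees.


cos(122°) = -0.5299
sin(122°) = 0.8480

e^(i*122°) = -0.5299 + 0.8480i


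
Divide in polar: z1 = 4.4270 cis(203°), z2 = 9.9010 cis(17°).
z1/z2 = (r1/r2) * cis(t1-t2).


r = 4.4270 / 9.9010 = 0.4471
theta = 203° - 17° = 186° = 186° (mod 360)

0.4471 cis(186°)


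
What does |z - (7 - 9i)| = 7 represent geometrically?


|z - z0| = r is a circle with center z0 and radius r.
Center = (7, -9), radius = 7

Circle with center (7, -9) and radius 7


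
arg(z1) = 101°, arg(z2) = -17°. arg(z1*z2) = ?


arg(z1*z2) = 101° - 17° = 84°
Normalized to (-180°, 180°]: 84°

84°


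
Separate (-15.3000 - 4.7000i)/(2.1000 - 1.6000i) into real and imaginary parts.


Multiply by conjugate: (-15.3000 - 4.7000i)(2.1000 + 1.6000i) / (2.1^2 + (-1.6)^2)
Numerator real = -15.3*2.1 - (4.7)*(-1.6) = -24.61
Numerator imag = -4.7*2.1 - (-15.3)*(-1.6) = -34.35
Denominator = 6.97
Re(z) = -24.61/6.97 = -3.5308
Im(z) = -34.35/6.97 = -4.9283

Re(z) = -3.5308, Im(z) = -4.9283


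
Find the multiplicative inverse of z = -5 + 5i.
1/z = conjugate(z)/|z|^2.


|z|^2 = 25+25 = 50
1/z = (-5 - 5i)/50

1/z = -0.1000 - 0.1000i


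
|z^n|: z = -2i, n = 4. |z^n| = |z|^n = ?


|z| = sqrt(0+4) = sqrt(4) = 2
|z^4| = |z|^4 = 2^4 = 16

|z^4| = 16


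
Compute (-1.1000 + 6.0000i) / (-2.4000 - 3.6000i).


Conjugate of z2 = -2.4000 + 3.6000i
Numerator: (-1.1000 + 6.0000i)(-2.4000 + 3.6000i) = -18.9600 - 18.3600i
Denominator: (-2.4)^2 + (-3.6)^2 = 18.72
Result = (-18.9600 - 18.3600i)/18.72

-1.0128 - 0.9808i


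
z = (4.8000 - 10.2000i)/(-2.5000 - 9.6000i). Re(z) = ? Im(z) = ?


Multiply by conjugate: (4.8000 - 10.2000i)(-2.5000 + 9.6000i) / ((-2.5)^2 + (-9.6)^2)
Numerator real = 4.8*(-2.5) - (10.2)*(-9.6) = 85.92
Numerator imag = -10.2*(-2.5) - 4.8*(-9.6) = 71.58
Denominator = 98.41
Re(z) = 85.92/98.41 = 0.8731
Im(z) = 71.58/98.41 = 0.7274

Re(z) = 0.8731, Im(z) = 0.7274


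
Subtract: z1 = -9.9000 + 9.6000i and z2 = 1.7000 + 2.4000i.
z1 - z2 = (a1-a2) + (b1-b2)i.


Real: -9.9 - 1.7 = -11.6
Imag: 9.6 - 2.4 = 7.2

-11.6000 + 7.2000i


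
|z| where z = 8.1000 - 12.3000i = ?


|z| = sqrt(8.1^2 + (-12.3)^2) = sqrt(65.61 + 151.29) = sqrt(216.9) = 14.7275

|z| = 14.7275


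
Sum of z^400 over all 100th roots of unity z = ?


The roots are w_k = w^k with w = e^(2*pi*i/100), and (w^k)^400 = (w^400)^k.
So S = 1 + u + u^2 + ... + u^(99) with u = w^400.
400 = 4*100 + 0, so 400 is a multiple of 100 and u = (w^100)^4 = 1.
Every one of the 100 terms equals 1: S = 100

S = 100


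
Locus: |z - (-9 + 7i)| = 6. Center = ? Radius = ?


|z - z0| = r is a circle with center z0 and radius r.
Center = (-9, 7), radius = 6

Circle with center (-9, 7) and radius 6


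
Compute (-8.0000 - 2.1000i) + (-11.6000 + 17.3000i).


Real: -8 - 11.6 = -19.6
Imag: -2.1 + 17.3 = 15.2

-19.6000 + 15.2000i


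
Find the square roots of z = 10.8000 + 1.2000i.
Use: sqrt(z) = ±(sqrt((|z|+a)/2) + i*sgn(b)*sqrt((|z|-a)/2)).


|z| = sqrt(116.64+1.44) = 10.8665
sqrt((|z|+a)/2) = sqrt((10.8665+10.8)/2) = sqrt(10.8332) = 3.2914
sqrt((|z|-a)/2) = sqrt((10.8665-10.8)/2) = sqrt(0.0332) = 0.1823

±(3.2914 + 0.1823i) i.e. 3.2914 + 0.1823i and -3.2914 - 0.1823i


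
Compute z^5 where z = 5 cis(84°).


r^5 = 5^5 = 3125
n*theta = 5*84° = 420° = 60° (mod 360)
a = 3125*cos(60°) = 1562.5000
b = 3125*sin(60°) = 2706.3294

3125 cis(60°) = 1562.5000 + 2706.3294i


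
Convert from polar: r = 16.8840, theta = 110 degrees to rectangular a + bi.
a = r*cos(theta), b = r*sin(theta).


a = 16.8840*cos(110°) = 16.8840*(-0.34202) = -5.7747
b = 16.8840*sin(110°) = 16.8840*0.939693 = 15.8658

-5.7747 + 15.8658i


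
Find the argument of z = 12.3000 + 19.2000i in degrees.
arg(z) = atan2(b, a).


Re = 12.3, Im = 19.2
arg = atan2(19.2, 12.3) = 57.3554 degrees

arg(z) = 57.3554 degrees


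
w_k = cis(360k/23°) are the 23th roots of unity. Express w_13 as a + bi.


Angle = 360*13/23 = 203.4783°
a = cos(203.4783°) = -0.9172
b = sin(203.4783°) = -0.3984

-0.9172 - 0.3984i


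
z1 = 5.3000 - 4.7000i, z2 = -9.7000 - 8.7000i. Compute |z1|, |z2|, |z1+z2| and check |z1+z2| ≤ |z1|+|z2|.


|z1| = sqrt(5.3^2 + (-4.7)^2) = sqrt(50.18) = 7.0838
|z2| = sqrt((-9.7)^2 + (-8.7)^2) = sqrt(169.78) = 13.0300
z1+z2 = -4.4000 - 13.4000i
|z1+z2| = sqrt(198.92) = 14.1039
|z1|+|z2| = 7.0838 + 13.0300 = 20.1138

|z1+z2| = 14.1039 ≤ |z1|+|z2| = 20.1138 (verified)


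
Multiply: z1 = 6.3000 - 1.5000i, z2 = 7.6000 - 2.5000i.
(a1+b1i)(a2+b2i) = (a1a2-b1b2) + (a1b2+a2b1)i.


Real = 6.3*7.6 - (-1.5)*(-2.5) = 47.88 - 3.75 = 44.13
Imag = 6.3*(-2.5) + 7.6*(-1.5) = -15.75 - (11.4) = -27.15

44.1300 - 27.1500i


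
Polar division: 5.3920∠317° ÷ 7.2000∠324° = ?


r = 5.3920 / 7.2000 = 0.7489
theta = 317° - 324° = -7° = 353° (mod 360)

0.7489 cis(353°)


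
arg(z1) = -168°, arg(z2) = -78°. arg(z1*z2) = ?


arg(z1*z2) = -168° - 78° = -246°
Normalized to (-180°, 180°]: 114°

114°


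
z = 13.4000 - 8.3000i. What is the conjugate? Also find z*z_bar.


z_bar = 13.4000 + 8.3000i
z*z_bar = 13.4^2 + (-8.3)^2 = 179.56 + 68.89 = 248.45

z_bar = 13.4000 + 8.3000i, z*z_bar = 248.45


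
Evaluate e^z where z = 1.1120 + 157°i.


e^1.1120 = 3.0404
cos(157°) = -0.9205
sin(157°) = 0.39073
Real = 3.0404*(-0.9205) = -2.7987
Imag = 3.0404*0.39073 = 1.1880

-2.7987 + 1.1880i


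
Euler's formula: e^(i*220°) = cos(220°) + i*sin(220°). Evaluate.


cos(220°) = -0.7660
sin(220°) = -0.6428

e^(i*220°) = -0.7660 - 0.6428i


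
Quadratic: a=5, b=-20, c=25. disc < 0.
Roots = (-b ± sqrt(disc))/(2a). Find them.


disc = (-20)^2 - 4*5*25 = 400 - 500 = -100
sqrt(|disc|) = sqrt(100) = 10.0000
Real part = 20/(2*5) = 2.0000
Imag part = 10.0000/(2*5) = 1.0000

2.0000 ± 1.0000i


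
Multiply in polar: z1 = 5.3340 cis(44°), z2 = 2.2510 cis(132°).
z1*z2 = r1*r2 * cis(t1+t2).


r = 5.3340 * 2.2510 = 12.0068
theta = 44° + 132° = 176° = 176° (mod 360)

12.0068 cis(176°)


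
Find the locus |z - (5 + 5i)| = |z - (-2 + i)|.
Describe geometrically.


Equal distances means the locus is the perpendicular bisector of z1 and z2.
Midpoint = ((5+(-2))/2, (5+1)/2) = (1.5000, 3.0000)

Perpendicular bisector through (1.5000, 3.0000)


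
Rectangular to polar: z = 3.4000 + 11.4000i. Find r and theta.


r = sqrt(11.56+129.96) = sqrt(141.52) = 11.8962
theta = atan2(11.4, 3.4) = 73.3930 degrees

r = 11.8962, theta = 73.3930 degrees


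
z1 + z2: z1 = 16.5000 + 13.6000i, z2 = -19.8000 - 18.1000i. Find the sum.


Real: 16.5 - 19.8 = -3.3
Imag: 13.6 - 18.1 = -4.5

-3.3000 - 4.5000i


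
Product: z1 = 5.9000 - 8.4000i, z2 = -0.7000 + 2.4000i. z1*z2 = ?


Real = 5.9*(-0.7) - (-8.4)*2.4 = -4.13 - (-20.16) = 16.03
Imag = 5.9*2.4 - (0.7)*(-8.4) = 14.16 + 5.88 = 20.04

16.0300 + 20.0400i


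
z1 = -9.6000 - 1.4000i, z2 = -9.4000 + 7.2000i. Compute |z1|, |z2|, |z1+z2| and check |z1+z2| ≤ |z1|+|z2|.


|z1| = sqrt((-9.6)^2 + (-1.4)^2) = sqrt(94.12) = 9.7015
|z2| = sqrt((-9.4)^2 + 7.2^2) = sqrt(140.2) = 11.8406
z1+z2 = -19.0000 + 5.8000i
|z1+z2| = sqrt(394.64) = 19.8655
|z1|+|z2| = 9.7015 + 11.8406 = 21.5421

|z1+z2| = 19.8655 ≤ |z1|+|z2| = 21.5421 (verified)


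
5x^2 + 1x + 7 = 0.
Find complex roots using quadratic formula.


disc = 1^2 - 4*5*7 = 1 - 140 = -139
sqrt(|disc|) = sqrt(139) = 11.7898
Real part = -1/(2*5) = -0.1000
Imag part = 11.7898/(2*5) = 1.1790

-0.1000 ± 1.1790i


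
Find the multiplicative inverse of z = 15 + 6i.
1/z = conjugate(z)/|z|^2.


|z|^2 = 225+36 = 261
1/z = (15 - 6i)/261

1/z = 0.0575 - 0.0230i


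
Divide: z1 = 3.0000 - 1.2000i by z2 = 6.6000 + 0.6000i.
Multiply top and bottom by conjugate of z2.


Conjugate of z2 = 6.6000 - 0.6000i
Numerator: (3.0000 - 1.2000i)(6.6000 - 0.6000i) = 19.0800 - 9.7200i
Denominator: 6.6^2 + 0.6^2 = 43.92
Result = (19.0800 - 9.7200i)/43.92

0.4344 - 0.2213i


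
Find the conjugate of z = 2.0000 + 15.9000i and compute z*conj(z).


z_bar = 2.0000 - 15.9000i
z*z_bar = 2^2 + 15.9^2 = 4 + 252.81 = 256.81

z_bar = 2.0000 - 15.9000i, z*z_bar = 256.81


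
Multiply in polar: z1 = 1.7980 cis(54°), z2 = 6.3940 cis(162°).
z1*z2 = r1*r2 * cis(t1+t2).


r = 1.7980 * 6.3940 = 11.4964
theta = 54° + 162° = 216° = 216° (mod 360)

11.4964 cis(216°)


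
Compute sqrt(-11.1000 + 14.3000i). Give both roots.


|z| = sqrt(123.21+204.49) = 18.1025
sqrt((|z|+a)/2) = sqrt((18.1025+(-11.1))/2) = sqrt(3.5012) = 1.8712
sqrt((|z|-a)/2) = sqrt((18.1025-(-11.1))/2) = sqrt(14.6012) = 3.8212

±(1.8712 + 3.8212i) i.e. 1.8712 + 3.8212i and -1.8712 - 3.8212i


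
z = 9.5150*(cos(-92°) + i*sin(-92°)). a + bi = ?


a = 9.5150*cos(-92°) = 9.5150*(-0.0349) = -0.3321
b = 9.5150*sin(-92°) = 9.5150*(-0.99939) = -9.5092

-0.3321 - 9.5092i


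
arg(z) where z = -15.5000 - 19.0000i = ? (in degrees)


Re = -15.5, Im = -19
arg = atan2(-19, -15.5) = -129.2072 degrees

arg(z) = -129.2072 degrees


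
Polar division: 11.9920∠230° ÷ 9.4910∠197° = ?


r = 11.9920 / 9.4910 = 1.2635
theta = 230° - 197° = 33° = 33° (mod 360)

1.2635 cis(33°)


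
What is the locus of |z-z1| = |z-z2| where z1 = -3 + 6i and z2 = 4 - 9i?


Equal distances means the locus is the perpendicular bisector of z1 and z2.
Midpoint = ((-3+4)/2, (6+(-9))/2) = (0.5000, -1.5000)

Perpendicular bisector through (0.5000, -1.5000)


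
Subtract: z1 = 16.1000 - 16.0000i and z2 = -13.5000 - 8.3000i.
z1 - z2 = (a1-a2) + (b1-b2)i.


Real: 16.1 + 13.5 = 29.6
Imag: -16 + 8.3 = -7.7

29.6000 - 7.7000i


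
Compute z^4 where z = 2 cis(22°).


r^4 = 2^4 = 16
n*theta = 4*22° = 88° = 88° (mod 360)
a = 16*cos(88°) = 0.5584
b = 16*sin(88°) = 15.9903

16 cis(88°) = 0.5584 + 15.9903i


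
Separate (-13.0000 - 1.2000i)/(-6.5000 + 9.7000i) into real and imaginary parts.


Multiply by conjugate: (-13.0000 - 1.2000i)(-6.5000 - 9.7000i) / ((-6.5)^2 + 9.7^2)
Numerator real = -13*(-6.5) - (1.2)*9.7 = 72.86
Numerator imag = -1.2*(-6.5) - (-13)*9.7 = 133.9
Denominator = 136.34
Re(z) = 72.86/136.34 = 0.5344
Im(z) = 133.9/136.34 = 0.9821

Re(z) = 0.5344, Im(z) = 0.9821


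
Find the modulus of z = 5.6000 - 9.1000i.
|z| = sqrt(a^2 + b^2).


|z| = sqrt(5.6^2 + (-9.1)^2) = sqrt(31.36 + 82.81) = sqrt(114.17) = 10.6850

|z| = 10.6850


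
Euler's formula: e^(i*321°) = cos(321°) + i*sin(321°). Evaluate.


cos(321°) = 0.7771
sin(321°) = -0.6293

e^(i*321°) = 0.7771 - 0.6293i


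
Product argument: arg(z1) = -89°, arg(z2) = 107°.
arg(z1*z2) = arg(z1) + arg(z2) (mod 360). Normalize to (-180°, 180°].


arg(z1*z2) = -89° + 107° = 18°
Normalized to (-180°, 180°]: 18°

18°


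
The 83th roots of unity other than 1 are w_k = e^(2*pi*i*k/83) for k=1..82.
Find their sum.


With w = e^(2*pi*i/83), all 83 of the 83th roots of unity w^0 = 1, w, ..., w^(82) sum to 0: 1 + w + ... + w^(82) = (1 - w^83)/(1 - w) = 0 since w^83 = 1, w ≠ 1.
Removing the root 1: w + w^2 + ... + w^(82) = 0 - 1 = -1

Sum = -1


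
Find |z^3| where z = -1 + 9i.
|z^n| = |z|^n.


|z| = sqrt(1+81) = sqrt(82) = 9.0554
|z^3| = |z|^3 = (sqrt(82))^3 = 82*sqrt(82)

|z^3| = 82*sqrt(82) ≈ 742.5416


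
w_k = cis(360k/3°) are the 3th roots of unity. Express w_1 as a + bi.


Angle = 360*1/3 = 120°
a = cos(120°) = -0.5000
b = sin(120°) = 0.8660

-0.5000 + 0.8660i


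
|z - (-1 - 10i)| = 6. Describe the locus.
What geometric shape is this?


|z - z0| = r is a circle with center z0 and radius r.
Center = (-1, -10), radius = 6

Circle with center (-1, -10) and radius 6


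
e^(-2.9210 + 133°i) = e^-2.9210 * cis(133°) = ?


e^-2.9210 = 0.05388
cos(133°) = -0.682
sin(133°) = 0.7314
Real = 0.05388*(-0.682) = -0.0367
Imag = 0.05388*0.7314 = 0.0394

-0.0367 + 0.0394i


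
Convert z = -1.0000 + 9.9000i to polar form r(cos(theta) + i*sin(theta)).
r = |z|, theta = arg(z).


r = sqrt(1+98.01) = sqrt(99.01) = 9.9504
theta = atan2(9.9, -1) = 95.7679 degrees

r = 9.9504, theta = 95.7679 degrees


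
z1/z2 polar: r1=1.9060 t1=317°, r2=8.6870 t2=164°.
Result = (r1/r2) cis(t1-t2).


r = 1.9060 / 8.6870 = 0.2194
theta = 317° - 164° = 153° = 153° (mod 360)

0.2194 cis(153°)


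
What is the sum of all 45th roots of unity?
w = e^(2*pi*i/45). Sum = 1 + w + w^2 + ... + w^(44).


The sum of all 45th roots of unity is 0.
Geometric series: (1 - w^45)/(1 - w) = (1-1)/(1-w) = 0 since w^45 = 1, w ≠ 1.
Alternatively: coefficient of z^44 in z^45 - 1 is 0.

0


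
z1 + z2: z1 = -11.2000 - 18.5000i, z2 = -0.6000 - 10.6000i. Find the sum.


Real: -11.2 - 0.6 = -11.8
Imag: -18.5 - 10.6 = -29.1

-11.8000 - 29.1000i


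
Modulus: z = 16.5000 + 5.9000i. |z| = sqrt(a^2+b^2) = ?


|z| = sqrt(16.5^2 + 5.9^2) = sqrt(272.25 + 34.81) = sqrt(307.06) = 17.5231

|z| = 17.5231


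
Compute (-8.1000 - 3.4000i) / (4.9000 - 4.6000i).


Conjugate of z2 = 4.9000 + 4.6000i
Numerator: (-8.1000 - 3.4000i)(4.9000 + 4.6000i) = -24.0500 - 53.9200i
Denominator: 4.9^2 + (-4.6)^2 = 45.17
Result = (-24.0500 - 53.9200i)/45.17

-0.5324 - 1.1937i


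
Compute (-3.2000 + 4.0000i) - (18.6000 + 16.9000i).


Real: -3.2 - 18.6 = -21.8
Imag: 4 - 16.9 = -12.9

-21.8000 - 12.9000i


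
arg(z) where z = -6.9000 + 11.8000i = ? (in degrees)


Re = -6.9, Im = 11.8
arg = atan2(11.8, -6.9) = 120.3168 degrees

arg(z) = 120.3168 degrees


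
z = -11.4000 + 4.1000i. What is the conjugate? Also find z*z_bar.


z_bar = -11.4000 - 4.1000i
z*z_bar = (-11.4)^2 + 4.1^2 = 129.96 + 16.81 = 146.77

z_bar = -11.4000 - 4.1000i, z*z_bar = 146.77


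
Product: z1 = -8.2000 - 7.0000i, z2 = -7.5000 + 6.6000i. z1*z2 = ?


Real = -8.2*(-7.5) - (-7)*6.6 = 61.5 - (-46.2) = 107.7
Imag = -8.2*6.6 - (7.5)*(-7) = -54.12 + 52.5 = -1.62

107.7000 - 1.6200i


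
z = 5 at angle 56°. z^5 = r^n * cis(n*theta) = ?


r^5 = 5^5 = 3125
n*theta = 5*56° = 280° = 280° (mod 360)
a = 3125*cos(280°) = 542.6506
b = 3125*sin(280°) = -3077.5242

3125 cis(280°) = 542.6506 - 3077.5242i


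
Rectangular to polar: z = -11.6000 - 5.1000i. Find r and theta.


r = sqrt(134.56+26.01) = sqrt(160.57) = 12.6716
theta = atan2(-5.1, -11.6) = -156.2671 degrees

r = 12.6716, theta = -156.2671 degrees


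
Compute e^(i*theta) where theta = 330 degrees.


cos(330°) = 0.8660
sin(330°) = -0.5000

e^(i*330°) = 0.8660 - 0.5000i


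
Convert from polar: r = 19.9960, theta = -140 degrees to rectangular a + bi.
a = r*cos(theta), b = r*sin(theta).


a = 19.9960*cos(-140°) = 19.9960*(-0.766044) = -15.3178
b = 19.9960*sin(-140°) = 19.9960*(-0.64279) = -12.8532

-15.3178 - 12.8532i


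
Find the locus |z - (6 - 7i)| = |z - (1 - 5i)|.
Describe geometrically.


Equal distances means the locus is the perpendicular bisector of z1 and z2.
Midpoint = ((6+1)/2, (-7+(-5))/2) = (3.5000, -6.0000)

Perpendicular bisector through (3.5000, -6.0000)


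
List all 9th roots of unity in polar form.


The 9th roots of unity are cis(360k/9°) for k=0..8
Angle step = 360/9 = 40°
Primitive root: cis(40°)
Primitive root = 0.7660 + 0.6428i

9 roots at angles: 0°, 40°, 80°, 120°, 160°, 200°, 240°, 280°, 320°


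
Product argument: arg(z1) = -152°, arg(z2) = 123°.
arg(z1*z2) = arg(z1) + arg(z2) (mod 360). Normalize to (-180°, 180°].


arg(z1*z2) = -152° + 123° = -29°
Normalized to (-180°, 180°]: -29°

-29°


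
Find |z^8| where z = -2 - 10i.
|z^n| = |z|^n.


|z| = sqrt(4+100) = sqrt(104) = 10.1980
|z^8| = |z|^8 = (sqrt(104))^8 = 104^4 = 116985856

|z^8| = 116985856


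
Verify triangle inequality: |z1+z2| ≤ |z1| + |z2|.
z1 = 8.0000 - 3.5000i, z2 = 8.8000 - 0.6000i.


|z1| = sqrt(8^2 + (-3.5)^2) = sqrt(76.25) = 8.7321
|z2| = sqrt(8.8^2 + (-0.6)^2) = sqrt(77.8) = 8.8204
z1+z2 = 16.8000 - 4.1000i
|z1+z2| = sqrt(299.05) = 17.2931
|z1|+|z2| = 8.7321 + 8.8204 = 17.5525

|z1+z2| = 17.2931 ≤ |z1|+|z2| = 17.5525 (verified)


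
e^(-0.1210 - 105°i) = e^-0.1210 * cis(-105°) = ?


e^-0.1210 = 0.8860
cos(-105°) = -0.2588
sin(-105°) = -0.9659
Real = 0.8860*(-0.2588) = -0.2293
Imag = 0.8860*(-0.9659) = -0.8558

-0.2293 - 0.8558i


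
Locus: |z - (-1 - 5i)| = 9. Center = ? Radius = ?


|z - z0| = r is a circle with center z0 and radius r.
Center = (-1, -5), radius = 9

Circle with center (-1, -5) and radius 9


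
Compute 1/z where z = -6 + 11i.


|z|^2 = 36+121 = 157
1/z = (-6 - 11i)/157

1/z = -0.0382 - 0.0701i


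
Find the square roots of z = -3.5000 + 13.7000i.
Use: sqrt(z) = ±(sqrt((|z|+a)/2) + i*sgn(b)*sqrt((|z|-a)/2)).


|z| = sqrt(12.25+187.69) = 14.1400
sqrt((|z|+a)/2) = sqrt((14.1400+(-3.5))/2) = sqrt(5.3200) = 2.3065
sqrt((|z|-a)/2) = sqrt((14.1400-(-3.5))/2) = sqrt(8.8200) = 2.9698

±(2.3065 + 2.9698i) i.e. 2.3065 + 2.9698i and -2.3065 - 2.9698i


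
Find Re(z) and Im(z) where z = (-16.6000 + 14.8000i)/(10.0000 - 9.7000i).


Multiply by conjugate: (-16.6000 + 14.8000i)(10.0000 + 9.7000i) / (10^2 + (-9.7)^2)
Numerator real = -16.6*10 + 14.8*(-9.7) = -309.56
Numerator imag = 14.8*10 - (-16.6)*(-9.7) = -13.02
Denominator = 194.09
Re(z) = -309.56/194.09 = -1.5949
Im(z) = -13.02/194.09 = -0.0671

Re(z) = -1.5949, Im(z) = -0.0671


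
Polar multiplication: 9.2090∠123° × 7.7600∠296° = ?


r = 9.2090 * 7.7600 = 71.4618
theta = 123° + 296° = 419° = 59° (mod 360)

71.4618 cis(59°)
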